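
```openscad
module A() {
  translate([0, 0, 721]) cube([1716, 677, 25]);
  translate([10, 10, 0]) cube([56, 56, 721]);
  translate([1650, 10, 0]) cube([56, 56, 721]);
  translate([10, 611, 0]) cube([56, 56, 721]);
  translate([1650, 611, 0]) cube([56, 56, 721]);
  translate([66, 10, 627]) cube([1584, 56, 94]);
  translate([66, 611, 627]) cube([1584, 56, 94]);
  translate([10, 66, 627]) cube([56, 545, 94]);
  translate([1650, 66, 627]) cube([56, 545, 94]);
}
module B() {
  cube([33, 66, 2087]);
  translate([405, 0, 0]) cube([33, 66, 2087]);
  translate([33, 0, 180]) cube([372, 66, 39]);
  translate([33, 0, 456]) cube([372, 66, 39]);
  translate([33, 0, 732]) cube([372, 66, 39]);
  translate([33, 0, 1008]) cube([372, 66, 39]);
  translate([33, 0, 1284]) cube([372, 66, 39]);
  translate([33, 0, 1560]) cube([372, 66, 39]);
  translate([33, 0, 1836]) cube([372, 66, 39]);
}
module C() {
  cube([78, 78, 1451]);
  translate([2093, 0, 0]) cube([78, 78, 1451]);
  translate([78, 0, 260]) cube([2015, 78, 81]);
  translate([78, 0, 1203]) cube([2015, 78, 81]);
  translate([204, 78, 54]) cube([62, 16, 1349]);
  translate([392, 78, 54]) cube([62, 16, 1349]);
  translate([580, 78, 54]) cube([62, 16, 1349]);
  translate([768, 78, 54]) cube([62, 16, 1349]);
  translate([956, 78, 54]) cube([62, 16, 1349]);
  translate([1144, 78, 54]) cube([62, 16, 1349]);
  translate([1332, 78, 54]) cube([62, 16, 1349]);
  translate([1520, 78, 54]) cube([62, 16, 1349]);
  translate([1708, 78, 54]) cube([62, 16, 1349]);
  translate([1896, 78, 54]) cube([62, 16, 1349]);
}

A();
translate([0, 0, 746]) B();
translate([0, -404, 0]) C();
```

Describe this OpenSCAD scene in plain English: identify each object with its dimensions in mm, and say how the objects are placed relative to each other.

A is a table with a 1716×677 mm rectangular top, 25 mm thick, top surface at z = 746 mm, supported by four 56×56 mm square legs, each inset 10 mm from the nearest pair of top edges, running from the floor. Four apron rails, 56 mm thick and 94 mm tall, run between adjacent legs with their top edges flush with the underside of the top and their outer faces flush with the legs' outer faces.

B is a straight ladder. Two 33×66 mm vertical rails, 2087 mm tall, stand 438 mm apart (outside-to-outside) with their front faces coplanar on the −y side. 7 rungs, each 66 mm deep and 39 mm tall, span between the inner faces of the rails, front faces flush with the rails. The lowest rung's underside is at z = 180 mm and rungs are spaced 276 mm apart (underside to underside).

C is a fence section. Two 78×78 mm posts, 1451 mm tall, stand on the floor with a clear span of 2015 mm between their inner faces. Two horizontal rails of 78×81 mm section span the gap between the posts with their undersides at z = 260 mm and z = 1203 mm, flush with the posts' −y face. 10 pickets, each 62 mm wide, 16 mm thick and 1349 mm tall, are fixed to the +y face of the rails with their bottoms at z = 54 mm, evenly spaced across the span with equal gaps (rounded down to the nearest mm) at the −x end and between each pair — any rounding remainder accumulates at the +x end.

The ladder is on top of the table. The fence section is on the floor beside the table on its −y side.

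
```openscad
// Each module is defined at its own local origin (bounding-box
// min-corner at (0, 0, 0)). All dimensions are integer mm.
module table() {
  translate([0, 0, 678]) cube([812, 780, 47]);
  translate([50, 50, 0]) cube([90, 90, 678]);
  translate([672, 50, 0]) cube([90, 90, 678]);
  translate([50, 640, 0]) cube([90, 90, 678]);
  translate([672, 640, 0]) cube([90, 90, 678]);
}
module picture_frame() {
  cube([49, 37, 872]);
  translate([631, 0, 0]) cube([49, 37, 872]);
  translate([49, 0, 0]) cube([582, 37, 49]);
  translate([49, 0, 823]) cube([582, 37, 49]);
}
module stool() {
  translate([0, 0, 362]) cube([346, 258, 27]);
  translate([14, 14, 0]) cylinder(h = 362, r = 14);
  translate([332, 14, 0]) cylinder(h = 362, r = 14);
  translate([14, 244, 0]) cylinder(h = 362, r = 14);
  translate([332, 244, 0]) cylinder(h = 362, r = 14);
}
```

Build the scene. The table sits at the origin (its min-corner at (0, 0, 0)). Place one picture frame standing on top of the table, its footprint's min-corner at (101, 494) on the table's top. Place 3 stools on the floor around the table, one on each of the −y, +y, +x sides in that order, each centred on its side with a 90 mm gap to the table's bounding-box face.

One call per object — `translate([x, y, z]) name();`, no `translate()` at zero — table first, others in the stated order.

table();
translate([101, 494, 725]) picture_frame();
translate([233, -348, 0]) stool();
translate([233, 870, 0]) stool();
translate([902, 261, 0]) stool();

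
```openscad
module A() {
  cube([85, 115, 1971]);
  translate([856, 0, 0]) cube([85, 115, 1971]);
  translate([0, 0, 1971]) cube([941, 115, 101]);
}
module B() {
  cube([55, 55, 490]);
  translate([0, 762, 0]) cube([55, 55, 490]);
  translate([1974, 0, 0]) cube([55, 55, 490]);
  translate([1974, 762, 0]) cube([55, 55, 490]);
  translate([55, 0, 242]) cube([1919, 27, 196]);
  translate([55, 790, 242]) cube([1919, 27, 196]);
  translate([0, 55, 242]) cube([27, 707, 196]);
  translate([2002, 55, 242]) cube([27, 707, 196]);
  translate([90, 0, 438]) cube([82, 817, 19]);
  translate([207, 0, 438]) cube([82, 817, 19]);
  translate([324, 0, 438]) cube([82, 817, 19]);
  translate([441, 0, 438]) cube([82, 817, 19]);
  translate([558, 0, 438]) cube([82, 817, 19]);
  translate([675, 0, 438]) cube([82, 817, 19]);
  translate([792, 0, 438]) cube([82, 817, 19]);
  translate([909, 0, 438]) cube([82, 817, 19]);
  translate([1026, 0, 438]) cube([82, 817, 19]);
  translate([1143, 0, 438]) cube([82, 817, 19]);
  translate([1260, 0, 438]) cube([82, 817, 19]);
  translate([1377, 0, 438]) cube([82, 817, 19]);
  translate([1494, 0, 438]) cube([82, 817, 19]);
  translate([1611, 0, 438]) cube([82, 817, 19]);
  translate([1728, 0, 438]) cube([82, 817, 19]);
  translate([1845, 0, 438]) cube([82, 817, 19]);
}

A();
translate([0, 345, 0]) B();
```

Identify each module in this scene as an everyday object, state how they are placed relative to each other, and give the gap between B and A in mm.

A is a door frame. B is a bed frame. The bed frame is on the floor beside the door frame on its +y side. The gap between the bed frame and the door frame is 230 mm.

The bed frame's nearest face is 230 mm from the door frame's +y face.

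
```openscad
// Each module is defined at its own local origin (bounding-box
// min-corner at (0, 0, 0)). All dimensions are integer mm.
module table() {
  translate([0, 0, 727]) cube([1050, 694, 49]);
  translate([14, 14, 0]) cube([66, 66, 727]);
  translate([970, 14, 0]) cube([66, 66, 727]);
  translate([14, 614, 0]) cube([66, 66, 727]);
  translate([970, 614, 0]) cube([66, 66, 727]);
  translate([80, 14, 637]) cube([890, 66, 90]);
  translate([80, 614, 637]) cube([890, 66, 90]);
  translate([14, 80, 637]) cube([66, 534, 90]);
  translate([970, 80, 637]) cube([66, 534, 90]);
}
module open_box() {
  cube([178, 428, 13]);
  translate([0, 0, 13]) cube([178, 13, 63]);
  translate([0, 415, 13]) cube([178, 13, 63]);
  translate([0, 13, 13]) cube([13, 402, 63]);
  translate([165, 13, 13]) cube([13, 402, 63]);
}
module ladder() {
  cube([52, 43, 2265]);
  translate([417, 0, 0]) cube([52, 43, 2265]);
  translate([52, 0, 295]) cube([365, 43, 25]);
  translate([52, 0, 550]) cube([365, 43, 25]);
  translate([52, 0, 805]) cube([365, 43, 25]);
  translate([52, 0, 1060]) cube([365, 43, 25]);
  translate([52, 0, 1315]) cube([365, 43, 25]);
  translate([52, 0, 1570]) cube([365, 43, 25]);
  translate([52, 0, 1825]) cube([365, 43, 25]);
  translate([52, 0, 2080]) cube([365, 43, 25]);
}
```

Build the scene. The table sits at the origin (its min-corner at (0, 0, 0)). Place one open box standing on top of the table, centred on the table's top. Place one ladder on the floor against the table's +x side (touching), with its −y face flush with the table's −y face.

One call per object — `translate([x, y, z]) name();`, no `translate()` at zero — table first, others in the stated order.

table();
translate([436, 133, 776]) open_box();
translate([1050, 0, 0]) ladder();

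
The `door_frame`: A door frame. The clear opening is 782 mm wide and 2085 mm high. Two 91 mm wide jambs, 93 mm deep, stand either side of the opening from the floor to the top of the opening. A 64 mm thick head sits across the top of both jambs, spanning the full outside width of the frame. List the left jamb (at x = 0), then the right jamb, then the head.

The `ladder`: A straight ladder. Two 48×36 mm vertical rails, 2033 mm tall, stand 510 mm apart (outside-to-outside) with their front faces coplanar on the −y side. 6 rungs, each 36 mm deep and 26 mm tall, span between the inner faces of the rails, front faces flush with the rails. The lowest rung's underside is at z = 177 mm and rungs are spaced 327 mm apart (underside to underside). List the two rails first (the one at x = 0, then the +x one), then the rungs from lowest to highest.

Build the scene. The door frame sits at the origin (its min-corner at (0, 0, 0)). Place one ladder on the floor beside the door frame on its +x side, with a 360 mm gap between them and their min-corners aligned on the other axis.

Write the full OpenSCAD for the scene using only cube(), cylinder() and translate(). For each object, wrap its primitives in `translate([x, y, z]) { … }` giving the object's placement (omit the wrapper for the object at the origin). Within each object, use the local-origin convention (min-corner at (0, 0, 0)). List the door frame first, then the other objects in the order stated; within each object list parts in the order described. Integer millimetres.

cube([91, 93, 2085]);
translate([873, 0, 0]) cube([91, 93, 2085]);
translate([0, 0, 2085]) cube([964, 93, 64]);
translate([1324, 0, 0]) {
  cube([48, 36, 2033]);
  translate([462, 0, 0]) cube([48, 36, 2033]);
  translate([48, 0, 177]) cube([414, 36, 26]);
  translate([48, 0, 504]) cube([414, 36, 26]);
  translate([48, 0, 831]) cube([414, 36, 26]);
  translate([48, 0, 1158]) cube([414, 36, 26]);
  translate([48, 0, 1485]) cube([414, 36, 26]);
  translate([48, 0, 1812]) cube([414, 36, 26]);
}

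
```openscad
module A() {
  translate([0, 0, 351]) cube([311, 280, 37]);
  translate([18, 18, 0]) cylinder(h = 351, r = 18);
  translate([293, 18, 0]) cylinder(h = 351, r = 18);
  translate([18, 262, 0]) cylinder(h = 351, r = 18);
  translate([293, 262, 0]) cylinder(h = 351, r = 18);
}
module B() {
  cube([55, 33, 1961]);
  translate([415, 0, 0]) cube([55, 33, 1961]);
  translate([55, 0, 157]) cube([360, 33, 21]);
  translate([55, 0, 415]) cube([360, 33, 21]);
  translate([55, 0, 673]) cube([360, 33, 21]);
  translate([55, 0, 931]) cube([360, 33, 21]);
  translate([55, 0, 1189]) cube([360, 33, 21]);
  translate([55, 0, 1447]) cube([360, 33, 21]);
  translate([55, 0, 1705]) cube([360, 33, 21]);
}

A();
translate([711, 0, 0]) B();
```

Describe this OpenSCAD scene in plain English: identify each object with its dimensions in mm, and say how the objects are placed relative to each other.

A is a simple wooden stool: a rectangular seat 311 mm (x) by 280 mm (y), 37 mm thick, top face at z = 388 mm, on four round legs, each 36 mm in diameter. The legs rest on z = 0, each leg's axis is inset half a diameter from the nearest pair of seat edges (so the leg's bounding box is flush with the corner).

B is a straight ladder. Two 55×33 mm vertical rails, 1961 mm tall, stand 470 mm apart (outside-to-outside) with their front faces coplanar on the −y side. 7 rungs, each 33 mm deep and 21 mm tall, span between the inner faces of the rails, front faces flush with the rails. The lowest rung's underside is at z = 157 mm and rungs are spaced 258 mm apart (underside to underside).

The ladder is on the floor beside the stool on its +x side.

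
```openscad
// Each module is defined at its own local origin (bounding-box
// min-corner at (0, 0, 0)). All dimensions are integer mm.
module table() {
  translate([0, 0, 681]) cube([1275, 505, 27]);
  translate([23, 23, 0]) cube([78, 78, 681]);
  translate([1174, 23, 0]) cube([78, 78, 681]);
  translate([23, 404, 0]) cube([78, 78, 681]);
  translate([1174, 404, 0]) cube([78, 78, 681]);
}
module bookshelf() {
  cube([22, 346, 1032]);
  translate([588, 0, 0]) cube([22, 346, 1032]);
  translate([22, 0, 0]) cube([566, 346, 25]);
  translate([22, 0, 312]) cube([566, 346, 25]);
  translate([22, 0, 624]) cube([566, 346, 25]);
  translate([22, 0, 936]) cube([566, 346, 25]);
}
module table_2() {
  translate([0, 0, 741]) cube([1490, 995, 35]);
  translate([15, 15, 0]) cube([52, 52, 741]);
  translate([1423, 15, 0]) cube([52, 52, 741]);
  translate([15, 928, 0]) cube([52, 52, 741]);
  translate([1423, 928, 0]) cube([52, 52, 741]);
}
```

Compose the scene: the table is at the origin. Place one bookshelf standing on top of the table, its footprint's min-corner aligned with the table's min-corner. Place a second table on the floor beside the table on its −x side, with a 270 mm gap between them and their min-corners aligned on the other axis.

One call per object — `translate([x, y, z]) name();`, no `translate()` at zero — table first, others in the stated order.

table();
translate([0, 0, 708]) bookshelf();
translate([-1760, 0, 0]) table_2();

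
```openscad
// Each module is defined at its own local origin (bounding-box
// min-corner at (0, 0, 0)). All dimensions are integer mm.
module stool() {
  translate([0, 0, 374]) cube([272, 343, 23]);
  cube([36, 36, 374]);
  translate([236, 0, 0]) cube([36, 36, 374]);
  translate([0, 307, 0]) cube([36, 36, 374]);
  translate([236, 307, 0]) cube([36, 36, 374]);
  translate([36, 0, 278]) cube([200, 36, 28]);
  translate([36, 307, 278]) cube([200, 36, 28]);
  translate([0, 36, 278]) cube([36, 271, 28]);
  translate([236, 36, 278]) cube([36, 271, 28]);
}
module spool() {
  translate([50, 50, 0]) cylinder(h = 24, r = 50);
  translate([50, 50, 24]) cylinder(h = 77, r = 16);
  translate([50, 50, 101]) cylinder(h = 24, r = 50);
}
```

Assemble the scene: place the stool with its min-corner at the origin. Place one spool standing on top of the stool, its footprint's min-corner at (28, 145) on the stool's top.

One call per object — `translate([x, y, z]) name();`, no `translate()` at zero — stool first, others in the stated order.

stool();
translate([28, 145, 397]) spool();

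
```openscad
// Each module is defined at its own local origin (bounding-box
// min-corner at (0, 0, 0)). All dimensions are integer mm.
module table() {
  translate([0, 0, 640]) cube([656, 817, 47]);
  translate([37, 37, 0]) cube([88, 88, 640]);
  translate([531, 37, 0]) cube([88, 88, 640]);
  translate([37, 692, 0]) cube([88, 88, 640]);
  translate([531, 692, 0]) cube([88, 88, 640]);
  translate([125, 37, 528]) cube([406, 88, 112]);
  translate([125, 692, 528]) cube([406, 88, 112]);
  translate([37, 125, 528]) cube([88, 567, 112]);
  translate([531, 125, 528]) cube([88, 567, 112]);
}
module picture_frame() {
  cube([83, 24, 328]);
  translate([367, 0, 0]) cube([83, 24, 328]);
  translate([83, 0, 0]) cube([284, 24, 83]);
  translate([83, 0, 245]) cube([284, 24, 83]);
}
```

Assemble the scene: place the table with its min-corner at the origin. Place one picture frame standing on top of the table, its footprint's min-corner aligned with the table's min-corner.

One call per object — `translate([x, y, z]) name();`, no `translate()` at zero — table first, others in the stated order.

table();
translate([0, 0, 687]) picture_frame();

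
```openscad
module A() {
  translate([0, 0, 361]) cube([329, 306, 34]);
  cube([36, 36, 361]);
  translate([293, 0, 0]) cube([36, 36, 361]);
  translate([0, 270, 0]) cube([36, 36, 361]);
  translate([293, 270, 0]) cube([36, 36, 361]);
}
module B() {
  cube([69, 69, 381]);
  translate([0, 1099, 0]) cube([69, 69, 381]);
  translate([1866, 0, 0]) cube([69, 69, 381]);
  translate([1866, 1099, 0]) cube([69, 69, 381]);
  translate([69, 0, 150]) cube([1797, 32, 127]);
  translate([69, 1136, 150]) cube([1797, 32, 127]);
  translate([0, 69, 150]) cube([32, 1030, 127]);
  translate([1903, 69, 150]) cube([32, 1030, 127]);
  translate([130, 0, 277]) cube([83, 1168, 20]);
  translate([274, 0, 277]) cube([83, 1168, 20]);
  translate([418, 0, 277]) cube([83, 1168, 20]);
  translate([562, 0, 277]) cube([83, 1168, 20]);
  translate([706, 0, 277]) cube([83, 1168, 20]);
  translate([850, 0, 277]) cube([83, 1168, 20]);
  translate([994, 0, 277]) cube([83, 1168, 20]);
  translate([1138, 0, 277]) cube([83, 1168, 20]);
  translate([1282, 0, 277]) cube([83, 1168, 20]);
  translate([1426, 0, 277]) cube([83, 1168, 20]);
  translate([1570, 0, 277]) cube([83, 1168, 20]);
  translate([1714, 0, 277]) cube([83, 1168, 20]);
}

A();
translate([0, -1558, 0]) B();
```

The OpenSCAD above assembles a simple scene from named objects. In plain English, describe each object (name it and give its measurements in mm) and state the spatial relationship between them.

A is a four-legged stool. The seat is a 329×306×34 mm slab whose top surface is at z = 395 mm; four square legs, each 36×36 mm in cross-section, run from the floor (z = 0) to the underside of the seat, each flush with a corner of the seat.

B is a bed frame 1935 mm long (x) by 1168 mm wide (y). Four 69×69 mm corner posts, 381 mm tall, at the corners of the footprint. Four rails of 32 mm thickness and 127 mm height run between adjacent posts with their undersides at z = 150 mm, their outer faces flush with the outside of the frame (the two x-running rails run between the posts' inner faces; the two y-running rails run between the posts' inner faces). 12 slats, each 83 mm wide (x) and 20 mm thick, lie across the top of the two x-running rails, running the full 1168 mm width of the frame in y; the slats are evenly spaced along x between the inner faces of the end posts with equal gaps (rounded down to the nearest mm) at the −x end and between each pair — any rounding remainder accumulates at the +x end.

The bed frame is on the floor beside the stool on its −y side.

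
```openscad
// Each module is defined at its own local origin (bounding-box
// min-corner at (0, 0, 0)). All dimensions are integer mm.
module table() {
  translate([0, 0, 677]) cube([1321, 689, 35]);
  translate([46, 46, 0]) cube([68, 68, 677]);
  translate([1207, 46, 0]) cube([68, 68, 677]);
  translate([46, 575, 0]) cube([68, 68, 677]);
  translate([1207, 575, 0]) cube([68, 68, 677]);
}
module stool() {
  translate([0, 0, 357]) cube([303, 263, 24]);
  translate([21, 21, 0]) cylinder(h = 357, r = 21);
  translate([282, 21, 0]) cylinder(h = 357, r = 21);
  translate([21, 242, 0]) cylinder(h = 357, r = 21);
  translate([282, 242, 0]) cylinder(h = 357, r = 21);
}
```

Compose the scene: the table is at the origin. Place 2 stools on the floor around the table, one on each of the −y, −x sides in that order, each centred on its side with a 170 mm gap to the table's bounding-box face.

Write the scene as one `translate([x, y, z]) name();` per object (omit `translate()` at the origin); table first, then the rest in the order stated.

table();
translate([509, -433, 0]) stool();
translate([-473, 213, 0]) stool();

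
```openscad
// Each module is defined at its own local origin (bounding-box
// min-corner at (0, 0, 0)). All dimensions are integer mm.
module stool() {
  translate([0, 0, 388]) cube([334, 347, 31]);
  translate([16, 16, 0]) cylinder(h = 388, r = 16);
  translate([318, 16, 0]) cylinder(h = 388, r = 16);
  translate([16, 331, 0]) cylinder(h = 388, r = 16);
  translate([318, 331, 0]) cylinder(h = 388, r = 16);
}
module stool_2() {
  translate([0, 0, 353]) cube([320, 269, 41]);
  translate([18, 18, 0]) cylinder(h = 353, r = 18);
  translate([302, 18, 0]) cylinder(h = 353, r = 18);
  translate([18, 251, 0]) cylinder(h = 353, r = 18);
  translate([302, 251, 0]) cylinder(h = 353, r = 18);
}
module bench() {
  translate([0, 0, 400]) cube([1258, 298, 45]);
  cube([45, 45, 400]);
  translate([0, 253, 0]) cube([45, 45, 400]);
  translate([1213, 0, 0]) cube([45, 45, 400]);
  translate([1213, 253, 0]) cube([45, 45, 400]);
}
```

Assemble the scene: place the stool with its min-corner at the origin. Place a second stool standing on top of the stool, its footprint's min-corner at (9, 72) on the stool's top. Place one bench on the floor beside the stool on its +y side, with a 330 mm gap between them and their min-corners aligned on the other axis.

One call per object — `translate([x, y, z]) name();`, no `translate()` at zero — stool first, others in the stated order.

stool();
translate([9, 72, 419]) stool_2();
translate([0, 677, 0]) bench();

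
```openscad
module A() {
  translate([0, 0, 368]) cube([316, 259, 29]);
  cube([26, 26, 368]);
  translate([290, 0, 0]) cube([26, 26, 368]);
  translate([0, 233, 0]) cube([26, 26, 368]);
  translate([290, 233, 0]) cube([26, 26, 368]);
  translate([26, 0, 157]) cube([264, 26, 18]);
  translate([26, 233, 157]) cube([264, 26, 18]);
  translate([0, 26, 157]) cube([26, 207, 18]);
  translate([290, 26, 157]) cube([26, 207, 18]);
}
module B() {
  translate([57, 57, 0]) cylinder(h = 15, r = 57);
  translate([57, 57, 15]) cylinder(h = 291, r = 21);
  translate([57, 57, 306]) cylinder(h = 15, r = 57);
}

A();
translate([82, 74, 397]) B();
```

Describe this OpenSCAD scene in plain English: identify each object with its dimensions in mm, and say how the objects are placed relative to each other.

A is a simple wooden stool: a rectangular seat 316 mm (x) by 259 mm (y), 29 mm thick, top face at z = 397 mm, on four square legs, each 26×26 mm in cross-section. The legs rest on z = 0, each flush with a corner of the seat. Four stretchers, 26 mm wide and 18 mm tall, connect adjacent legs with their undersides at z = 157 mm, each running between the inner faces of the legs it joins and aligned with the legs' outer faces on the other axis.

B is a spool: two coaxial disc flanges of radius 57 mm and thickness 15 mm, joined by a core cylinder of radius 21 mm and height 291 mm. The lower flange rests on z = 0 and the three cylinders share a vertical axis.

The spool is on top of the stool.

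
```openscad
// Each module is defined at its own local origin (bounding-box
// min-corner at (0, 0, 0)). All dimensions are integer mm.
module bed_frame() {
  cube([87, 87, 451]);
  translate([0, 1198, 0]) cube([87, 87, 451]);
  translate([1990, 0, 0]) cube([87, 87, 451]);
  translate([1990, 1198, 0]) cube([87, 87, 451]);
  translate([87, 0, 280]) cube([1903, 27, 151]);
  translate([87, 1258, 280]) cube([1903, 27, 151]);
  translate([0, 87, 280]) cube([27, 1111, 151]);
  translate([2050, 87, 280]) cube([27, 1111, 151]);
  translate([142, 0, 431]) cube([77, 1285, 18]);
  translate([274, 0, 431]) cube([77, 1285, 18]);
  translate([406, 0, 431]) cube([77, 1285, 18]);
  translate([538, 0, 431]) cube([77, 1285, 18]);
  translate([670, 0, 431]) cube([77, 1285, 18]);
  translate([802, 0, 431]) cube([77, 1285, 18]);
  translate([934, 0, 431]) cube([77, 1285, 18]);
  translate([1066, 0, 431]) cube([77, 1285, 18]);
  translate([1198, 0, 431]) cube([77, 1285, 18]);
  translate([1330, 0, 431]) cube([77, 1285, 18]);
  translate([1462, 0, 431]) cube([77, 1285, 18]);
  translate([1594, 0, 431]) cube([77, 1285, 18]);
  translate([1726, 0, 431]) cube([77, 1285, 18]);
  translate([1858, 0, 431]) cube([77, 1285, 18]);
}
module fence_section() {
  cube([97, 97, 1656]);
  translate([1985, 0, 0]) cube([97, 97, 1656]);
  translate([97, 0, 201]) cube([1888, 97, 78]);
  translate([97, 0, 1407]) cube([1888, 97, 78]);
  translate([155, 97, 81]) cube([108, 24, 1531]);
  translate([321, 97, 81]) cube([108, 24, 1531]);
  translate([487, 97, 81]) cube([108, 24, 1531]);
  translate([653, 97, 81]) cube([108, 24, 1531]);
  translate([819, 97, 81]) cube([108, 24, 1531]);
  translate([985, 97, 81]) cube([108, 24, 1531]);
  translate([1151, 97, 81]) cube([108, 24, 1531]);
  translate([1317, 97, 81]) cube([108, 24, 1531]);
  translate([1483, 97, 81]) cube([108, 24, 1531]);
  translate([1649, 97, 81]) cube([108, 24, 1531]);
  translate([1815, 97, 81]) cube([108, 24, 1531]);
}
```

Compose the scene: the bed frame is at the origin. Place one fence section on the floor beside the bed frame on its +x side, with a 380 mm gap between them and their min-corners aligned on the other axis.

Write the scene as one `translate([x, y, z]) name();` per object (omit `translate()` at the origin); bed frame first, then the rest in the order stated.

bed_frame();
translate([2457, 0, 0]) fence_section();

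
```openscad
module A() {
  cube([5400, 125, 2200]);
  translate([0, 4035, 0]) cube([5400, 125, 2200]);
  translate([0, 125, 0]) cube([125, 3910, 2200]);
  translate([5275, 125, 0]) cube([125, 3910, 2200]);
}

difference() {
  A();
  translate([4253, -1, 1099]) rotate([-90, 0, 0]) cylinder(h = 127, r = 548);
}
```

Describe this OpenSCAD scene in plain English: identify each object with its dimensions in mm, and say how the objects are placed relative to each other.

A is a box-shaped house frame (walls only): outside footprint 5400×4160 mm, wall height 2200 mm, wall thickness 125 mm. The two y-facing walls run the full x-width; the two x-facing walls fit between the inner faces of the y-facing walls.

The house frame has a circular hole of radius 548 mm through its front wall, centred at (x = 4253, z = 1099).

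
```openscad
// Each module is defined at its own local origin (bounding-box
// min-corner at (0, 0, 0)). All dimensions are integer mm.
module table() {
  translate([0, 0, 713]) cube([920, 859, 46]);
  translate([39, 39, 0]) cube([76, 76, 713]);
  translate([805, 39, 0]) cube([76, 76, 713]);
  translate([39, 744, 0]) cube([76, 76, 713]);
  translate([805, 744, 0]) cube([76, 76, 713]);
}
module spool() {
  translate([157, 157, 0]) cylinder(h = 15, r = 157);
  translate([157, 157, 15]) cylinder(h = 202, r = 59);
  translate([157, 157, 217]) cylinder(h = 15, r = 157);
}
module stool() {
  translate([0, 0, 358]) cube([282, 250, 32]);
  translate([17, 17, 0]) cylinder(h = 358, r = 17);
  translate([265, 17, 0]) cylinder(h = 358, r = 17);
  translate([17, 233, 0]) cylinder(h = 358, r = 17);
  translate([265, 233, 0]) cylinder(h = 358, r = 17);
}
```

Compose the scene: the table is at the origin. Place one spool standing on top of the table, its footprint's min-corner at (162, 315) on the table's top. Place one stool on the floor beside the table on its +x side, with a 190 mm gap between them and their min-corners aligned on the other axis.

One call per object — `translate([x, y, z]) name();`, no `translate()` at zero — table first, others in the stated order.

table();
translate([162, 315, 759]) spool();
translate([1110, 0, 0]) stool();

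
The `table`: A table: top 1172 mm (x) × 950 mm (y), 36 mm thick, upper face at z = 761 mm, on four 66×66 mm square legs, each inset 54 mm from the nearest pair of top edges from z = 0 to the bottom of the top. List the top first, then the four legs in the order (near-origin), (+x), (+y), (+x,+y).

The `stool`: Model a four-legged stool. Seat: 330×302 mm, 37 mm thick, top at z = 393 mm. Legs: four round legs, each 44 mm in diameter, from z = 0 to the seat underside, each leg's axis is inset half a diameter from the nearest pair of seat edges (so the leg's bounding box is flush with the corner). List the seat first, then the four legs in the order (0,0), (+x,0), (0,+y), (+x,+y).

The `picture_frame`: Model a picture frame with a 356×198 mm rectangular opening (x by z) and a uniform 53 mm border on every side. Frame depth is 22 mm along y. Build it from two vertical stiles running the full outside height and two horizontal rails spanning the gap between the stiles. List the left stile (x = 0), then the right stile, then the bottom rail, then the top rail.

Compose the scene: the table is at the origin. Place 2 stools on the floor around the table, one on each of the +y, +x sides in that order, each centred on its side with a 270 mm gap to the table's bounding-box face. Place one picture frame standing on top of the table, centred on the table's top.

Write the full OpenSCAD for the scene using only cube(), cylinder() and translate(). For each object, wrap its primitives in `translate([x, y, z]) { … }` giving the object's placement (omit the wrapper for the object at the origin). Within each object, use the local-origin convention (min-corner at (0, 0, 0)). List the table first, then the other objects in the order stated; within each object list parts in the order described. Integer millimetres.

translate([0, 0, 725]) cube([1172, 950, 36]);
translate([54, 54, 0]) cube([66, 66, 725]);
translate([1052, 54, 0]) cube([66, 66, 725]);
translate([54, 830, 0]) cube([66, 66, 725]);
translate([1052, 830, 0]) cube([66, 66, 725]);
translate([421, 1220, 0]) {
  translate([0, 0, 356]) cube([330, 302, 37]);
  translate([22, 22, 0]) cylinder(h = 356, r = 22);
  translate([308, 22, 0]) cylinder(h = 356, r = 22);
  translate([22, 280, 0]) cylinder(h = 356, r = 22);
  translate([308, 280, 0]) cylinder(h = 356, r = 22);
}
translate([1442, 324, 0]) {
  translate([0, 0, 356]) cube([330, 302, 37]);
  translate([22, 22, 0]) cylinder(h = 356, r = 22);
  translate([308, 22, 0]) cylinder(h = 356, r = 22);
  translate([22, 280, 0]) cylinder(h = 356, r = 22);
  translate([308, 280, 0]) cylinder(h = 356, r = 22);
}
translate([355, 464, 761]) {
  cube([53, 22, 304]);
  translate([409, 0, 0]) cube([53, 22, 304]);
  translate([53, 0, 0]) cube([356, 22, 53]);
  translate([53, 0, 251]) cube([356, 22, 53]);
}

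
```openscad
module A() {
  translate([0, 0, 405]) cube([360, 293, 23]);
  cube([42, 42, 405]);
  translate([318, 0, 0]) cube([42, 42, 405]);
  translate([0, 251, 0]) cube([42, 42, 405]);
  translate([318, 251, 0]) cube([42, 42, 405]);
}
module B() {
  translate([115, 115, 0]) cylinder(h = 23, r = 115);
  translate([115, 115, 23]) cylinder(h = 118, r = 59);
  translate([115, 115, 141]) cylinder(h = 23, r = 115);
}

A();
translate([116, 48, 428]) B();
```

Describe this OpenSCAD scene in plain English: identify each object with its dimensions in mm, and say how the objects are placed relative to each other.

A is a four-legged stool. The seat is a 360×293×23 mm slab whose top surface is at z = 428 mm; four square legs, each 42×42 mm in cross-section, run from the floor (z = 0) to the underside of the seat, each flush with a corner of the seat.

B is a spool: two coaxial disc flanges of radius 115 mm and thickness 23 mm, joined by a core cylinder of radius 59 mm and height 118 mm. The lower flange rests on z = 0 and the three cylinders share a vertical axis.

The spool is on top of the stool.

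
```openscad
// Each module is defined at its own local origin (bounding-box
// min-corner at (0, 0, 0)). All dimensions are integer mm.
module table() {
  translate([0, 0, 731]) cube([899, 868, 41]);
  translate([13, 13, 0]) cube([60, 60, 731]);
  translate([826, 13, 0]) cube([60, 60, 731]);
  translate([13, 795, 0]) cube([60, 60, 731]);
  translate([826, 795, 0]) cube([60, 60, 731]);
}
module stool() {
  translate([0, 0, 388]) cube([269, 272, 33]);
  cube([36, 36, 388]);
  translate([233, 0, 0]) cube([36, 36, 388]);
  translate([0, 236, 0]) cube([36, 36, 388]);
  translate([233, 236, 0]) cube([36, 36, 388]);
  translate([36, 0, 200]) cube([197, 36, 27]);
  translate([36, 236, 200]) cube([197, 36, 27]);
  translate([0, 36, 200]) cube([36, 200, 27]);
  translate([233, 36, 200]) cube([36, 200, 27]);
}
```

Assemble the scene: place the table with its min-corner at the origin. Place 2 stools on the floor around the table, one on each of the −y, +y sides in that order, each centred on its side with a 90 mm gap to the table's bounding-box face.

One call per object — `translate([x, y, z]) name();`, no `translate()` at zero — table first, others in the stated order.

table();
translate([315, -362, 0]) stool();
translate([315, 958, 0]) stool();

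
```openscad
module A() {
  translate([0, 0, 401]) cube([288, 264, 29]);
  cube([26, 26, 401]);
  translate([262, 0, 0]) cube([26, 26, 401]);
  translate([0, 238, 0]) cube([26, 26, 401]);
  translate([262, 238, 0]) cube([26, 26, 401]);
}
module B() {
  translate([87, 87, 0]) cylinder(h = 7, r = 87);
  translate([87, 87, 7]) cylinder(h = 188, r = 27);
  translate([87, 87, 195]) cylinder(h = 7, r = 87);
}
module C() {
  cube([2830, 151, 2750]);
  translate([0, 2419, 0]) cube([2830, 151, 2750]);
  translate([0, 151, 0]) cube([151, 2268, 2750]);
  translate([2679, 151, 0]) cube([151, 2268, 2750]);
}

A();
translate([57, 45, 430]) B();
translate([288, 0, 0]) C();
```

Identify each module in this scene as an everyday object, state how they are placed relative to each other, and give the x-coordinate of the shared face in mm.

The stool's +x face and the house frame's −x face are both at x = 288 mm.

A is a stool. B is a spool. C is a house frame. The spool is on top of the stool, centred. The house frame is against the stool's +x side, with their −y faces flush. The x-coordinate of the shared face is 288 mm.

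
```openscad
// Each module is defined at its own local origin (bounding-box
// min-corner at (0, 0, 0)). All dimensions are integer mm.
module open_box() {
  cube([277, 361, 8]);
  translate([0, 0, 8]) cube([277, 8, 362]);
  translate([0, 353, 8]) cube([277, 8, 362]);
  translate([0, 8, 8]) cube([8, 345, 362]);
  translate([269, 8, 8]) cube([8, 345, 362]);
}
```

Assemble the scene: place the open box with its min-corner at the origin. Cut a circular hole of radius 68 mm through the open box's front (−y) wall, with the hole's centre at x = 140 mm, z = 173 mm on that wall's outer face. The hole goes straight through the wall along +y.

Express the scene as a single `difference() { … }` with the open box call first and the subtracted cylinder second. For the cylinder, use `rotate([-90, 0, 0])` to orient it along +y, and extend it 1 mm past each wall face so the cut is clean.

difference() {
  open_box();
  translate([140, -1, 173]) rotate([-90, 0, 0]) cylinder(h = 10, r = 68);
}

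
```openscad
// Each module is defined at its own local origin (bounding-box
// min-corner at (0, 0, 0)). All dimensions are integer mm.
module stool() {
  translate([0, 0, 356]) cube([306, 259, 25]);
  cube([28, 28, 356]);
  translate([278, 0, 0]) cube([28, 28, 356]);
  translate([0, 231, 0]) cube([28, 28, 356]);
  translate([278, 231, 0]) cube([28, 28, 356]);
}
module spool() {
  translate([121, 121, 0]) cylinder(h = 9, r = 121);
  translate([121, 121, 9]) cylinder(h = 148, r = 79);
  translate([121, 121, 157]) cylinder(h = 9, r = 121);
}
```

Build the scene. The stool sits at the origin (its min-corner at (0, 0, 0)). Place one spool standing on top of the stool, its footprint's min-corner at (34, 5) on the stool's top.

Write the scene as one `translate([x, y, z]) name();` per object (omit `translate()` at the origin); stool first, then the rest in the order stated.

stool();
translate([34, 5, 381]) spool();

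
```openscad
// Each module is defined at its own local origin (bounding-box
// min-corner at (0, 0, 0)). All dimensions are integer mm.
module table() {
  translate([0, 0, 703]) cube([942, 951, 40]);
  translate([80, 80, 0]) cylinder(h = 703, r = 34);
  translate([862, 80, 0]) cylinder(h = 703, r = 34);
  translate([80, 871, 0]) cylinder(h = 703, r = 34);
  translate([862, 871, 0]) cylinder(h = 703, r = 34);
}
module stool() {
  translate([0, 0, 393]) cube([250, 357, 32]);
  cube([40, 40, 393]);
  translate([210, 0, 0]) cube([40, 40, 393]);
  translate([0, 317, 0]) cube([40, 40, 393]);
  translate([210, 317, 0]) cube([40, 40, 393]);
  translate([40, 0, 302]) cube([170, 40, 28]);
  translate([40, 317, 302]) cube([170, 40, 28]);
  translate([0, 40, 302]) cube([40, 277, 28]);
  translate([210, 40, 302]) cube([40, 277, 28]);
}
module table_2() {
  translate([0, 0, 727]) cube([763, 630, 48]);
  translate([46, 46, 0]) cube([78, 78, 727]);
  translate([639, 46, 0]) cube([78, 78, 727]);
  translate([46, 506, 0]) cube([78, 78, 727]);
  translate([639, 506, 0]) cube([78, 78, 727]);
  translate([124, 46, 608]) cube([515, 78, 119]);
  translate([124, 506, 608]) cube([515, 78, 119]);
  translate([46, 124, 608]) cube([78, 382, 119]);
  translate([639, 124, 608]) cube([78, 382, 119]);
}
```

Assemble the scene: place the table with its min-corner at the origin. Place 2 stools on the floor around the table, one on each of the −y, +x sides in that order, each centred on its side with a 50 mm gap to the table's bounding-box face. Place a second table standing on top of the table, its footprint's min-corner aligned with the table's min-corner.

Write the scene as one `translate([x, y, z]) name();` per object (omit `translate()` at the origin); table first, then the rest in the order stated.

table();
translate([346, -407, 0]) stool();
translate([992, 297, 0]) stool();
translate([0, 0, 743]) table_2();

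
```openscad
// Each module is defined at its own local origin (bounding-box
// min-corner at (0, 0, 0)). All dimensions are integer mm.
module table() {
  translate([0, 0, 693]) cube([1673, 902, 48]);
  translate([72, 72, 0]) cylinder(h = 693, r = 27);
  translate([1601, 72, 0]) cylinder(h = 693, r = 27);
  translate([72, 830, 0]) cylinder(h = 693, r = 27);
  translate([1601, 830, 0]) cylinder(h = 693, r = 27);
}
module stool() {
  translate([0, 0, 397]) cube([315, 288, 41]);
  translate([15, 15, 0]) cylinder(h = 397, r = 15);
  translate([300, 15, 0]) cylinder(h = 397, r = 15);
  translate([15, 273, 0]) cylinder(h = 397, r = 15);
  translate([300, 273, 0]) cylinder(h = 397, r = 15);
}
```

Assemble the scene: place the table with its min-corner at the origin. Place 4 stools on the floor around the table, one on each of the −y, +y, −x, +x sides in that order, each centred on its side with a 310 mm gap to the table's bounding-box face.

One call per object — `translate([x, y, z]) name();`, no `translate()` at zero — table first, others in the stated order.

table();
translate([679, -598, 0]) stool();
translate([679, 1212, 0]) stool();
translate([-625, 307, 0]) stool();
translate([1983, 307, 0]) stool();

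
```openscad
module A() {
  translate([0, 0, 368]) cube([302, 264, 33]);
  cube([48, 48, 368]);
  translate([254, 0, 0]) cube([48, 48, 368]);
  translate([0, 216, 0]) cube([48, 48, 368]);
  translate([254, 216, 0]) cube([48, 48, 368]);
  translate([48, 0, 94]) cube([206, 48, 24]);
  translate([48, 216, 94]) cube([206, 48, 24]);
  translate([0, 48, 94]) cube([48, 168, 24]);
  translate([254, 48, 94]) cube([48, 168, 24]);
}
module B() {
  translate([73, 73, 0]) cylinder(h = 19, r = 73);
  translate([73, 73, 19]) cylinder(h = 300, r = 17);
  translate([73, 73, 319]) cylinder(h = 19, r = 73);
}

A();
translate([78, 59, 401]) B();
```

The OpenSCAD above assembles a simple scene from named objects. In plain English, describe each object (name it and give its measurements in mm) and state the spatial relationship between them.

A is a four-legged stool. The seat is a 302×264×33 mm slab whose top surface is at z = 401 mm; four square legs, each 48×48 mm in cross-section, run from the floor (z = 0) to the underside of the seat, each flush with a corner of the seat. Four stretchers, 48 mm wide and 24 mm tall, connect adjacent legs with their undersides at z = 94 mm, each running between the inner faces of the legs it joins and aligned with the legs' outer faces on the other axis.

B is a spool: two coaxial disc flanges of radius 73 mm and thickness 19 mm, joined by a core cylinder of radius 17 mm and height 300 mm. The lower flange rests on z = 0 and the three cylinders share a vertical axis.

The spool is on top of the stool, centred.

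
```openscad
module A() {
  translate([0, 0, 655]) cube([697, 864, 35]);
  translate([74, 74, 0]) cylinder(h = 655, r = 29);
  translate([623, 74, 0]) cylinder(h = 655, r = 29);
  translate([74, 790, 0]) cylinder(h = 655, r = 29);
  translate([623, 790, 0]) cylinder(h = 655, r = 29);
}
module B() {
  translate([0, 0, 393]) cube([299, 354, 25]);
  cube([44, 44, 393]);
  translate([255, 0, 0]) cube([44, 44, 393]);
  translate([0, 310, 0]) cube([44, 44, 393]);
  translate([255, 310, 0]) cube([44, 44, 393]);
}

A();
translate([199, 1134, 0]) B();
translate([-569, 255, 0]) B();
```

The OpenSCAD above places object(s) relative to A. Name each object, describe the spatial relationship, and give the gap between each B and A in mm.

Each stool's nearest face is 270 mm from the table's bounding box.

A is a table. B is a stool. Two stools sit around the table at the +y, −x sides. The gap between each stool and the table is 270 mm.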